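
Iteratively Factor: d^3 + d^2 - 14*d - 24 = (d - 4)*(d^2 + 5*d + 6) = (d - 4)*(d + 2)*(d + 3)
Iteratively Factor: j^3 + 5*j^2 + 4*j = (j + 4)*(j^2 + j) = j*(j + 4)*(j + 1)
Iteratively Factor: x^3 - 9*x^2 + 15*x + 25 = (x + 1)*(x^2 - 10*x + 25) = (x - 5)*(x + 1)*(x - 5)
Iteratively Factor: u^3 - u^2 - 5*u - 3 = (u + 1)*(u^2 - 2*u - 3) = (u - 3)*(u + 1)*(u + 1)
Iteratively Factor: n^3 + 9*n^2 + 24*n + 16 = (n + 1)*(n^2 + 8*n + 16) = (n + 1)*(n + 4)*(n + 4)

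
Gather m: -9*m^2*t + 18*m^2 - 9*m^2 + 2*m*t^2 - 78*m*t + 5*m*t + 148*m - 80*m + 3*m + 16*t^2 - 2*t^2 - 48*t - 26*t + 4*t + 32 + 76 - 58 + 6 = m^2*(9 - 9*t) + m*(2*t^2 - 73*t + 71) + 14*t^2 - 70*t + 56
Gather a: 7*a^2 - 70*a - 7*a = 7*a^2 - 77*a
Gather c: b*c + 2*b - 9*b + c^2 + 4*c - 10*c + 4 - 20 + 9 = -7*b + c^2 + c*(b - 6) - 7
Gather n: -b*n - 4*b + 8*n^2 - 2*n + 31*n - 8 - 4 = -4*b + 8*n^2 + n*(29 - b) - 12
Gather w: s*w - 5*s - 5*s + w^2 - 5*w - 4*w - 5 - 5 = -10*s + w^2 + w*(s - 9) - 10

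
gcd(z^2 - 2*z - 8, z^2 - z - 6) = z + 2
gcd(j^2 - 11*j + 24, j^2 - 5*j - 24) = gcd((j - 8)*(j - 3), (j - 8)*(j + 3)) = j - 8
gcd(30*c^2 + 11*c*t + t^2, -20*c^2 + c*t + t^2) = 5*c + t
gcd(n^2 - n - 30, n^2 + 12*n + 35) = n + 5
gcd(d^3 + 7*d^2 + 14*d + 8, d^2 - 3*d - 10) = d + 2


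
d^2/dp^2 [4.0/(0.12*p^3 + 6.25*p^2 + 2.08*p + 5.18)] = (-(2.88*p + 50.0)*(0.12*p^3 + 6.25*p^2 + 2.08*p + 5.18) + 4.0*(0.36*p^2 + 12.5*p + 2.08)*(0.72*p^2 + 25.0*p + 4.16))/(0.12*p^3 + 6.25*p^2 + 2.08*p + 5.18)^3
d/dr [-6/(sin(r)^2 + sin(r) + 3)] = 6*(2*sin(r) + 1)*cos(r)/(sin(r)^2 + sin(r) + 3)^2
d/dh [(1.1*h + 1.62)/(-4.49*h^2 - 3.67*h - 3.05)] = (4.939*h^2 + 14.5476*h + 2.5904)/(20.1601*h^4 + 32.9566*h^3 + 40.8579*h^2 + 22.387*h + 9.3025)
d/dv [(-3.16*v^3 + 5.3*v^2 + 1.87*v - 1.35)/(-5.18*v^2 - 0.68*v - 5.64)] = (16.3688*v^4 + 4.2976*v^3 + 59.5498*v^2 - 73.77*v - 11.4648)/(26.8324*v^4 + 7.0448*v^3 + 58.8928*v^2 + 7.6704*v + 31.8096)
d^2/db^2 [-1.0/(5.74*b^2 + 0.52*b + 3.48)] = (65.8952*b^2 + 5.9696*b - 1.0*(11.48*b + 0.52)*(22.96*b + 1.04) + 39.9504)/(5.74*b^2 + 0.52*b + 3.48)^3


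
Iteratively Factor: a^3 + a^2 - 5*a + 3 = (a - 1)*(a^2 + 2*a - 3) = (a - 1)^2*(a + 3)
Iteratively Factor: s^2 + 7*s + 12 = (s + 3)*(s + 4)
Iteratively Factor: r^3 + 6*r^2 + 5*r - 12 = (r - 1)*(r^2 + 7*r + 12) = (r - 1)*(r + 3)*(r + 4)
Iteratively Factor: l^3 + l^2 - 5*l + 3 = (l - 1)*(l^2 + 2*l - 3) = (l - 1)^2*(l + 3)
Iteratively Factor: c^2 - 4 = (c - 2)*(c + 2)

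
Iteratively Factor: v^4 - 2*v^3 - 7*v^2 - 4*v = (v)*(v^3 - 2*v^2 - 7*v - 4) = v*(v + 1)*(v^2 - 3*v - 4) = v*(v + 1)^2*(v - 4)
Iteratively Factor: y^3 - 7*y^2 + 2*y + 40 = (y + 2)*(y^2 - 9*y + 20) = (y - 4)*(y + 2)*(y - 5)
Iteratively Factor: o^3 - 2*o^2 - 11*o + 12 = (o + 3)*(o^2 - 5*o + 4) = (o - 1)*(o + 3)*(o - 4)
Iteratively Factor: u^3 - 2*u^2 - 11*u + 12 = (u + 3)*(u^2 - 5*u + 4) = (u - 1)*(u + 3)*(u - 4)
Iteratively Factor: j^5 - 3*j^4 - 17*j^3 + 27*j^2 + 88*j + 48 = (j - 4)*(j^4 + j^3 - 13*j^2 - 25*j - 12) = (j - 4)*(j + 1)*(j^3 - 13*j - 12) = (j - 4)^2*(j + 1)*(j^2 + 4*j + 3) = (j - 4)^2*(j + 1)*(j + 3)*(j + 1)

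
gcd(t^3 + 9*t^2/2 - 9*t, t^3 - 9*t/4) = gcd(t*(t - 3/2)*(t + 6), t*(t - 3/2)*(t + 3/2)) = t^2 - 3*t/2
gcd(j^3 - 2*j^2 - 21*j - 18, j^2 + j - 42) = j - 6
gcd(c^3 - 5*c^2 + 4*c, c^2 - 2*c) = c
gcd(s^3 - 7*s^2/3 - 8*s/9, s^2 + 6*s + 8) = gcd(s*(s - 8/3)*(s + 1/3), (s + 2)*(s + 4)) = 1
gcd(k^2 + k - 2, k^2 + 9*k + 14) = k + 2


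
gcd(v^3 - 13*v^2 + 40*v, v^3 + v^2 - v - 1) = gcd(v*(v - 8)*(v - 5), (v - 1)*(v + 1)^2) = 1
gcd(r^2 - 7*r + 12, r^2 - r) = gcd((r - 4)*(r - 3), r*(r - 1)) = 1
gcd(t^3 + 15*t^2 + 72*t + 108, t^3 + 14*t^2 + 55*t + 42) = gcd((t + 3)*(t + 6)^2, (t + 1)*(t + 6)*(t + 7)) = t + 6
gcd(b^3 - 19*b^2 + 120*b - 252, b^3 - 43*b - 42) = b - 7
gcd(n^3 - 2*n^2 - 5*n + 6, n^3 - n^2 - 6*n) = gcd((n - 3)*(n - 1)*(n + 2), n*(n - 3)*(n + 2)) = n^2 - n - 6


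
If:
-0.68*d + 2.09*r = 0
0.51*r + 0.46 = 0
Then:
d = -2.77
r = -0.90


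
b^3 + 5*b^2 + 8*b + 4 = (b + 1)*(b + 2)^2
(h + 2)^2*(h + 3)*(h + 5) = h^4 + 12*h^3 + 51*h^2 + 92*h + 60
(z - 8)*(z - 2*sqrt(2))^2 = z^3 - 8*z^2 - 4*sqrt(2)*z^2 + 8*z + 32*sqrt(2)*z - 64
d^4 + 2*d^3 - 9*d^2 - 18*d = d*(d - 3)*(d + 2)*(d + 3)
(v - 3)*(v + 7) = v^2 + 4*v - 21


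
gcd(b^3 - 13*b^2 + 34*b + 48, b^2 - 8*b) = b - 8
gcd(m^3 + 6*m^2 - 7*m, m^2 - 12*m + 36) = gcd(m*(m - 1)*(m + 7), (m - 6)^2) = 1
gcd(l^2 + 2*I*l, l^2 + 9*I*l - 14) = l + 2*I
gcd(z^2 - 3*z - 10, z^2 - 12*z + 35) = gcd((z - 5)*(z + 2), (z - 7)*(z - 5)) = z - 5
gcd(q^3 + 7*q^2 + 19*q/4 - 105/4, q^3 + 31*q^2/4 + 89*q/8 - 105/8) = q^2 + 17*q/2 + 35/2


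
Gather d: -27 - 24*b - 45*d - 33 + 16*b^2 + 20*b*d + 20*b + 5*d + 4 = 16*b^2 - 4*b + d*(20*b - 40) - 56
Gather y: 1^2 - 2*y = 1 - 2*y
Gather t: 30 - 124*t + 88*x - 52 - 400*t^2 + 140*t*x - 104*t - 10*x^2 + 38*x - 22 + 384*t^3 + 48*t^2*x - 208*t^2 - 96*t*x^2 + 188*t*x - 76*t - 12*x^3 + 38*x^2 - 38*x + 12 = 384*t^3 + t^2*(48*x - 608) + t*(-96*x^2 + 328*x - 304) - 12*x^3 + 28*x^2 + 88*x - 32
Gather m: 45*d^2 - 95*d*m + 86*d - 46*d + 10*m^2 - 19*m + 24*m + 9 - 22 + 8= 45*d^2 + 40*d + 10*m^2 + m*(5 - 95*d) - 5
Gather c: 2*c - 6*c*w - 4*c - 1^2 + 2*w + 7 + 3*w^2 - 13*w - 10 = c*(-6*w - 2) + 3*w^2 - 11*w - 4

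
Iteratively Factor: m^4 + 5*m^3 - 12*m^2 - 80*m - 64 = (m + 4)*(m^3 + m^2 - 16*m - 16) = (m + 4)^2*(m^2 - 3*m - 4) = (m + 1)*(m + 4)^2*(m - 4)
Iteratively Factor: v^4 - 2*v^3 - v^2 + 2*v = (v - 1)*(v^3 - v^2 - 2*v) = (v - 1)*(v + 1)*(v^2 - 2*v) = (v - 2)*(v - 1)*(v + 1)*(v)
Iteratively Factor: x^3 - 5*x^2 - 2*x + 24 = (x - 4)*(x^2 - x - 6) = (x - 4)*(x + 2)*(x - 3)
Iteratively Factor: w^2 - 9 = (w + 3)*(w - 3)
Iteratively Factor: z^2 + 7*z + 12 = (z + 4)*(z + 3)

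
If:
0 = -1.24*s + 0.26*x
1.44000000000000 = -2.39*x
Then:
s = -0.13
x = -0.60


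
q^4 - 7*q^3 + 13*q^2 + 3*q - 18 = (q - 3)^2*(q - 2)*(q + 1)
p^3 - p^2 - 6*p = p*(p - 3)*(p + 2)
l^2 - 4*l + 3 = (l - 3)*(l - 1)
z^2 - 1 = (z - 1)*(z + 1)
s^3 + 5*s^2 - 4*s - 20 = (s - 2)*(s + 2)*(s + 5)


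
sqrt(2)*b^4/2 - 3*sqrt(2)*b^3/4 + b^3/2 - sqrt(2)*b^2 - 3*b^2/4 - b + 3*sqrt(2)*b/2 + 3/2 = (b - 3/2)*(b - sqrt(2))*(b + sqrt(2))*(sqrt(2)*b/2 + 1/2)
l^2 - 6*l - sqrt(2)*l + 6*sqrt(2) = (l - 6)*(l - sqrt(2))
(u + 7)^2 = u^2 + 14*u + 49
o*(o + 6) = o^2 + 6*o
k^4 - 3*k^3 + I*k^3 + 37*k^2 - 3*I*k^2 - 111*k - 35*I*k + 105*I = (k - 3)*(k - 5*I)*(k - I)*(k + 7*I)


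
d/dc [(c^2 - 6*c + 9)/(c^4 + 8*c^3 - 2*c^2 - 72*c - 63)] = 2*(-c^3 - c^2 + 33*c + 57)/(c^6 + 22*c^5 + 183*c^4 + 724*c^3 + 1423*c^2 + 1302*c + 441)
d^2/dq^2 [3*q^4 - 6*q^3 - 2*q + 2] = 36*q*(q - 1)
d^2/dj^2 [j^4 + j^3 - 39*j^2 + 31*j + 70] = 12*j^2 + 6*j - 78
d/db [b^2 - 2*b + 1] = 2*b - 2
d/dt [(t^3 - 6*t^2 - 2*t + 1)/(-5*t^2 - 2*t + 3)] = (-5*t^4 - 4*t^3 + 11*t^2 - 26*t - 4)/(25*t^4 + 20*t^3 - 26*t^2 - 12*t + 9)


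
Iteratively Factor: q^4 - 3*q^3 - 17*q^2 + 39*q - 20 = (q + 4)*(q^3 - 7*q^2 + 11*q - 5) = (q - 5)*(q + 4)*(q^2 - 2*q + 1) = (q - 5)*(q - 1)*(q + 4)*(q - 1)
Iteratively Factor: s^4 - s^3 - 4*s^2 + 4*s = (s - 1)*(s^3 - 4*s) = (s - 2)*(s - 1)*(s^2 + 2*s) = s*(s - 2)*(s - 1)*(s + 2)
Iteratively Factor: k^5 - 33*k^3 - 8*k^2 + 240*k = (k - 3)*(k^4 + 3*k^3 - 24*k^2 - 80*k) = k*(k - 3)*(k^3 + 3*k^2 - 24*k - 80) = k*(k - 3)*(k + 4)*(k^2 - k - 20) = k*(k - 5)*(k - 3)*(k + 4)*(k + 4)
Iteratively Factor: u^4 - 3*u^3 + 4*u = (u)*(u^3 - 3*u^2 + 4) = u*(u - 2)*(u^2 - u - 2) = u*(u - 2)^2*(u + 1)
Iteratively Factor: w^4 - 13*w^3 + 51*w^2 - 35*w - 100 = (w - 5)*(w^3 - 8*w^2 + 11*w + 20) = (w - 5)*(w - 4)*(w^2 - 4*w - 5) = (w - 5)*(w - 4)*(w + 1)*(w - 5)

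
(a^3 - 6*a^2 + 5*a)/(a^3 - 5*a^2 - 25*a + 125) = a*(a - 1)/(a^2 - 25)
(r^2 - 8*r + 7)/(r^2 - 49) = (r - 1)/(r + 7)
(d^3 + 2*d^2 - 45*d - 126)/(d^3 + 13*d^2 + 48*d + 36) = (d^2 - 4*d - 21)/(d^2 + 7*d + 6)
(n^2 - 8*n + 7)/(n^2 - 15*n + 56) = (n - 1)/(n - 8)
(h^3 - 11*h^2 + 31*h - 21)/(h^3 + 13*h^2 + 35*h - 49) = (h^2 - 10*h + 21)/(h^2 + 14*h + 49)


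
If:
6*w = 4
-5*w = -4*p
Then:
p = 5/6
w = 2/3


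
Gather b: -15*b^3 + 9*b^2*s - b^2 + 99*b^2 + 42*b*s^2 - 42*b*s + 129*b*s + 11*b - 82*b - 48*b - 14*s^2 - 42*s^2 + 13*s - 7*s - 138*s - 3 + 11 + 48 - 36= -15*b^3 + b^2*(9*s + 98) + b*(42*s^2 + 87*s - 119) - 56*s^2 - 132*s + 20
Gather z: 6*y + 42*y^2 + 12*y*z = 42*y^2 + 12*y*z + 6*y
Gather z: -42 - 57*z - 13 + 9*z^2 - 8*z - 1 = 9*z^2 - 65*z - 56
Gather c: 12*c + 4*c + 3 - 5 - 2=16*c - 4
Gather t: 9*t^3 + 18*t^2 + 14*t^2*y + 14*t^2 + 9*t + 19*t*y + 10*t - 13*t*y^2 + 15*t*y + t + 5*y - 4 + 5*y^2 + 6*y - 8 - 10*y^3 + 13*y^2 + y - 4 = 9*t^3 + t^2*(14*y + 32) + t*(-13*y^2 + 34*y + 20) - 10*y^3 + 18*y^2 + 12*y - 16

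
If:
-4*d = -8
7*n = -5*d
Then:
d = 2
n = -10/7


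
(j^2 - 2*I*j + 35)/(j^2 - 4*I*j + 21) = (j + 5*I)/(j + 3*I)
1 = 1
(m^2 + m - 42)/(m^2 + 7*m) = (m - 6)/m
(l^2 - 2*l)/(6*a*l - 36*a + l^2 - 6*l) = l*(l - 2)/(6*a*l - 36*a + l^2 - 6*l)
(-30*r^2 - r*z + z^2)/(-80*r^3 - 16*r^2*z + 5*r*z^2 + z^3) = (-6*r + z)/(-16*r^2 + z^2)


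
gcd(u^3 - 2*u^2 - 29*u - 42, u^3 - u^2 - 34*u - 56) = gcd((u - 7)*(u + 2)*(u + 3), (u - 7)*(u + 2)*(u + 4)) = u^2 - 5*u - 14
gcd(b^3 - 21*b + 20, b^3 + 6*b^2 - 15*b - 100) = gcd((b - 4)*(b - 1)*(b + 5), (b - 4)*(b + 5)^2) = b^2 + b - 20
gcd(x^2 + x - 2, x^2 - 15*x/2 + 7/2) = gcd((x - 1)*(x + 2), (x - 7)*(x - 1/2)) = 1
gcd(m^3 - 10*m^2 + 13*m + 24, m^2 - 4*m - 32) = m - 8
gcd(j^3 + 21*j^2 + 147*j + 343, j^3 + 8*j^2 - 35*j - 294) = j^2 + 14*j + 49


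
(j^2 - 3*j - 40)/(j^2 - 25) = (j - 8)/(j - 5)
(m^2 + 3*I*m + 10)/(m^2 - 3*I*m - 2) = (m + 5*I)/(m - I)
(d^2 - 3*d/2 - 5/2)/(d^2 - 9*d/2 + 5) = (d + 1)/(d - 2)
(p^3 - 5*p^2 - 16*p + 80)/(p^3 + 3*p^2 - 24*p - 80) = (p - 4)/(p + 4)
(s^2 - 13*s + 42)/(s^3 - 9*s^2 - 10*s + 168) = 1/(s + 4)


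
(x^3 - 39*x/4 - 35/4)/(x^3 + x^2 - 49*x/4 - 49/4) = (2*x + 5)/(2*x + 7)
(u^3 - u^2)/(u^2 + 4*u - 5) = u^2/(u + 5)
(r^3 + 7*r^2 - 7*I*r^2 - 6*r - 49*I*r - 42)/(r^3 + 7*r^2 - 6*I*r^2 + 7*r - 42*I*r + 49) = (r^2 - 7*I*r - 6)/(r^2 - 6*I*r + 7)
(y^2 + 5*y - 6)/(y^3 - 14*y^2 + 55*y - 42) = (y + 6)/(y^2 - 13*y + 42)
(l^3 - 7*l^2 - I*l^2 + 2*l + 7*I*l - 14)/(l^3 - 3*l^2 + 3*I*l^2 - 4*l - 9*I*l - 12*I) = (l^3 - l^2*(7 + I) + l*(2 + 7*I) - 14)/(l^3 + 3*l^2*(-1 + I) - l*(4 + 9*I) - 12*I)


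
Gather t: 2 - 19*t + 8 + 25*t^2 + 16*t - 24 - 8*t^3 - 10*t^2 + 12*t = -8*t^3 + 15*t^2 + 9*t - 14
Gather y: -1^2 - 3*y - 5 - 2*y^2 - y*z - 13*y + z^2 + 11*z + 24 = -2*y^2 + y*(-z - 16) + z^2 + 11*z + 18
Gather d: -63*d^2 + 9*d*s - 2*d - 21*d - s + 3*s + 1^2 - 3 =-63*d^2 + d*(9*s - 23) + 2*s - 2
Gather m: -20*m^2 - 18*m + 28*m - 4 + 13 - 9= -20*m^2 + 10*m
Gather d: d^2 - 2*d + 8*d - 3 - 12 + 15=d^2 + 6*d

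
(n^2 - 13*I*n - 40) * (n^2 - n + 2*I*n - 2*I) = n^4 - n^3 - 11*I*n^3 - 14*n^2 + 11*I*n^2 + 14*n - 80*I*n + 80*I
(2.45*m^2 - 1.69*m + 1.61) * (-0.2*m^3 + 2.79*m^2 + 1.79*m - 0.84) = -0.49*m^5 + 7.1735*m^4 - 0.651599999999999*m^3 - 0.5912*m^2 + 4.3015*m - 1.3524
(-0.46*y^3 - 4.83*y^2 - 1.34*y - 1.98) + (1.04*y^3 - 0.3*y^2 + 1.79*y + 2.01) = 0.58*y^3 - 5.13*y^2 + 0.45*y + 0.0299999999999998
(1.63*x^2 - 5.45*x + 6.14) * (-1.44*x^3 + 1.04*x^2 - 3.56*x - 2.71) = -2.3472*x^5 + 9.5432*x^4 - 20.3124*x^3 + 21.3703*x^2 - 7.0889*x - 16.6394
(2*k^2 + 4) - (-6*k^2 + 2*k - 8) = 8*k^2 - 2*k + 12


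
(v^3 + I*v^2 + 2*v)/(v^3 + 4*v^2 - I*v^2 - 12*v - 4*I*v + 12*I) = v*(v + 2*I)/(v^2 + 4*v - 12)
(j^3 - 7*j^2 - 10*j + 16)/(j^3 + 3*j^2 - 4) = (j - 8)/(j + 2)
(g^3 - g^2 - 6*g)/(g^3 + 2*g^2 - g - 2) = g*(g - 3)/(g^2 - 1)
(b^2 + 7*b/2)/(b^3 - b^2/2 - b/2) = (2*b + 7)/(2*b^2 - b - 1)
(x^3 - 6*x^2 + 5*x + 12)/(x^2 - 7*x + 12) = x + 1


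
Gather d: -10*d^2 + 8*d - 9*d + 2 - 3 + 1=-10*d^2 - d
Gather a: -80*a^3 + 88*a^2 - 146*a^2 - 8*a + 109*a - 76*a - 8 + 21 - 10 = -80*a^3 - 58*a^2 + 25*a + 3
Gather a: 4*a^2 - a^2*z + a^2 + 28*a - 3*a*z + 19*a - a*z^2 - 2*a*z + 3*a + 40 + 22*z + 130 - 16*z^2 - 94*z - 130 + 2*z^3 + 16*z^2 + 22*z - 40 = a^2*(5 - z) + a*(-z^2 - 5*z + 50) + 2*z^3 - 50*z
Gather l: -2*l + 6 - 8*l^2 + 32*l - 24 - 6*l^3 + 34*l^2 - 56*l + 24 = -6*l^3 + 26*l^2 - 26*l + 6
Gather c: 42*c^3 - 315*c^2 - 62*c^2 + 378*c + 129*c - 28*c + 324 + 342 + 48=42*c^3 - 377*c^2 + 479*c + 714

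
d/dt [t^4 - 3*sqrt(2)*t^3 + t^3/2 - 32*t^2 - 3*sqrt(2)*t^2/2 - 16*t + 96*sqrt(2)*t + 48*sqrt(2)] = 4*t^3 - 9*sqrt(2)*t^2 + 3*t^2/2 - 64*t - 3*sqrt(2)*t - 16 + 96*sqrt(2)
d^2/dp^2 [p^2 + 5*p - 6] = 2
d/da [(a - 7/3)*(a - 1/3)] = 2*a - 8/3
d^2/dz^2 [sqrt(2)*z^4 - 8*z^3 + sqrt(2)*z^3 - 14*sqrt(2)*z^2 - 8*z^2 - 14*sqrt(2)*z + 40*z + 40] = 12*sqrt(2)*z^2 - 48*z + 6*sqrt(2)*z - 28*sqrt(2) - 16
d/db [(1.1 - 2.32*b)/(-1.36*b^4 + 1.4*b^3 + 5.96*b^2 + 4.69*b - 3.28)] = (-9.4656*b^4 + 12.48*b^3 + 9.2072*b^2 - 13.112*b + 2.4506)/(1.8496*b^8 - 3.808*b^7 - 14.2512*b^6 + 3.9312*b^5 + 57.5752*b^4 + 46.7208*b^3 - 17.1015*b^2 - 30.7664*b + 10.7584)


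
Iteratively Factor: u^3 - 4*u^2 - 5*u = (u)*(u^2 - 4*u - 5) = u*(u + 1)*(u - 5)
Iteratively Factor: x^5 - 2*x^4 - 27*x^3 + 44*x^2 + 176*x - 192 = (x + 3)*(x^4 - 5*x^3 - 12*x^2 + 80*x - 64) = (x - 4)*(x + 3)*(x^3 - x^2 - 16*x + 16) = (x - 4)*(x - 1)*(x + 3)*(x^2 - 16) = (x - 4)*(x - 1)*(x + 3)*(x + 4)*(x - 4)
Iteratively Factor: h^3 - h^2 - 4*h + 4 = (h - 2)*(h^2 + h - 2) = (h - 2)*(h + 2)*(h - 1)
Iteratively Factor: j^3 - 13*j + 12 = (j - 1)*(j^2 + j - 12) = (j - 1)*(j + 4)*(j - 3)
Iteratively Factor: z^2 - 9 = (z - 3)*(z + 3)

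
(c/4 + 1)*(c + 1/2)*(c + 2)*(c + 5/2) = c^4/4 + 9*c^3/4 + 109*c^2/16 + 63*c/8 + 5/2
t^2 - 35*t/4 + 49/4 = (t - 7)*(t - 7/4)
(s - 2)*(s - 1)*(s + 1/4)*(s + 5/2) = s^4 - s^3/4 - 45*s^2/8 + 29*s/8 + 5/4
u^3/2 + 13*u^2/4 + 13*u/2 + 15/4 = (u/2 + 1/2)*(u + 5/2)*(u + 3)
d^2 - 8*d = d*(d - 8)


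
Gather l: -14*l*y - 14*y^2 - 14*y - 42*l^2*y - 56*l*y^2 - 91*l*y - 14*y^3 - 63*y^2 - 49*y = -42*l^2*y + l*(-56*y^2 - 105*y) - 14*y^3 - 77*y^2 - 63*y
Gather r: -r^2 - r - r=-r^2 - 2*r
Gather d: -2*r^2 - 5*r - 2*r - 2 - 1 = -2*r^2 - 7*r - 3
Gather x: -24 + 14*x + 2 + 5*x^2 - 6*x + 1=5*x^2 + 8*x - 21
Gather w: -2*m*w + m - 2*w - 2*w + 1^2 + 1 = m + w*(-2*m - 4) + 2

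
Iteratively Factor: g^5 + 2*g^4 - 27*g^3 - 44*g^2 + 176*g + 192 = (g + 4)*(g^4 - 2*g^3 - 19*g^2 + 32*g + 48) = (g + 4)^2*(g^3 - 6*g^2 + 5*g + 12) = (g - 4)*(g + 4)^2*(g^2 - 2*g - 3) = (g - 4)*(g - 3)*(g + 4)^2*(g + 1)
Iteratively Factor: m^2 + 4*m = (m + 4)*(m)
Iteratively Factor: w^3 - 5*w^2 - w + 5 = (w - 1)*(w^2 - 4*w - 5) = (w - 1)*(w + 1)*(w - 5)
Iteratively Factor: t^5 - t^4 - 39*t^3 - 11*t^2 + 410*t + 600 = (t + 4)*(t^4 - 5*t^3 - 19*t^2 + 65*t + 150) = (t - 5)*(t + 4)*(t^3 - 19*t - 30) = (t - 5)^2*(t + 4)*(t^2 + 5*t + 6) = (t - 5)^2*(t + 2)*(t + 4)*(t + 3)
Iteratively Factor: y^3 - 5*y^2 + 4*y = (y - 1)*(y^2 - 4*y) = (y - 4)*(y - 1)*(y)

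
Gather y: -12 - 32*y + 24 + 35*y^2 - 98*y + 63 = 35*y^2 - 130*y + 75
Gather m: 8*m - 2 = 8*m - 2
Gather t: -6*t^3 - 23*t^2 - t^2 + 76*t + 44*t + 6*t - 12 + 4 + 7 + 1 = -6*t^3 - 24*t^2 + 126*t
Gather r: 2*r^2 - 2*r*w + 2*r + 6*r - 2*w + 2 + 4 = 2*r^2 + r*(8 - 2*w) - 2*w + 6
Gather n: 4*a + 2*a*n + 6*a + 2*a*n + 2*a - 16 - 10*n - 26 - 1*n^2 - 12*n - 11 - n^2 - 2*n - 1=12*a - 2*n^2 + n*(4*a - 24) - 54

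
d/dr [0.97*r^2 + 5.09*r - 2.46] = 1.94*r + 5.09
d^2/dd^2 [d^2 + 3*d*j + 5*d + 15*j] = 2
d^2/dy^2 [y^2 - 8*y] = 2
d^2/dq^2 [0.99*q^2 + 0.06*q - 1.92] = 1.98000000000000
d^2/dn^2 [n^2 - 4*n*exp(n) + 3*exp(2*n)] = -4*n*exp(n) + 12*exp(2*n) - 8*exp(n) + 2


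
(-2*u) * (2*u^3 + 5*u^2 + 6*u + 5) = -4*u^4 - 10*u^3 - 12*u^2 - 10*u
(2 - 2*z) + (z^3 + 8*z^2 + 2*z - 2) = z^3 + 8*z^2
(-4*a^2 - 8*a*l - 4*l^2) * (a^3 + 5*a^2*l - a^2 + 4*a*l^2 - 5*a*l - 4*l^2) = -4*a^5 - 28*a^4*l + 4*a^4 - 60*a^3*l^2 + 28*a^3*l - 52*a^2*l^3 + 60*a^2*l^2 - 16*a*l^4 + 52*a*l^3 + 16*l^4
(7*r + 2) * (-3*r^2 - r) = -21*r^3 - 13*r^2 - 2*r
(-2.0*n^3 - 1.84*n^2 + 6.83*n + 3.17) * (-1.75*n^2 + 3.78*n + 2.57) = 3.5*n^5 - 4.34*n^4 - 24.0477*n^3 + 15.5411*n^2 + 29.5357*n + 8.1469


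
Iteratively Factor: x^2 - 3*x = (x - 3)*(x)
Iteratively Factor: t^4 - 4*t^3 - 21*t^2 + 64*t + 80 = (t + 1)*(t^3 - 5*t^2 - 16*t + 80) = (t - 4)*(t + 1)*(t^2 - t - 20) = (t - 5)*(t - 4)*(t + 1)*(t + 4)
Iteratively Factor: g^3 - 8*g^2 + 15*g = (g - 3)*(g^2 - 5*g) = g*(g - 3)*(g - 5)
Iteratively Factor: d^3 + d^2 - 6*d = (d + 3)*(d^2 - 2*d) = (d - 2)*(d + 3)*(d)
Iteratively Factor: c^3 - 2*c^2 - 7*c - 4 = (c + 1)*(c^2 - 3*c - 4) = (c + 1)^2*(c - 4)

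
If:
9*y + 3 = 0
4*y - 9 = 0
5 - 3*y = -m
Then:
No Solution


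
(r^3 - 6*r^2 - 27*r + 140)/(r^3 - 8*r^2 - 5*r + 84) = (r + 5)/(r + 3)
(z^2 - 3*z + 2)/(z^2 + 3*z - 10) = (z - 1)/(z + 5)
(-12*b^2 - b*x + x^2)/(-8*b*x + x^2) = (12*b^2 + b*x - x^2)/(x*(8*b - x))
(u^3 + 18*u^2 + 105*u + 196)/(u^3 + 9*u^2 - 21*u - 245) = (u + 4)/(u - 5)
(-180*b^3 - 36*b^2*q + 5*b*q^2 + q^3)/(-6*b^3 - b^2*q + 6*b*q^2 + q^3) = (-30*b^2 - b*q + q^2)/(-b^2 + q^2)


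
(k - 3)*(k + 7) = k^2 + 4*k - 21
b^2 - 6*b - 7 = (b - 7)*(b + 1)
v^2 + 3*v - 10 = (v - 2)*(v + 5)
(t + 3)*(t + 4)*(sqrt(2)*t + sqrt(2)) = sqrt(2)*t^3 + 8*sqrt(2)*t^2 + 19*sqrt(2)*t + 12*sqrt(2)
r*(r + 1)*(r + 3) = r^3 + 4*r^2 + 3*r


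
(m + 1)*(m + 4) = m^2 + 5*m + 4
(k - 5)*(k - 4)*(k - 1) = k^3 - 10*k^2 + 29*k - 20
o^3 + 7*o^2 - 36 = (o - 2)*(o + 3)*(o + 6)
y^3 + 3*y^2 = y^2*(y + 3)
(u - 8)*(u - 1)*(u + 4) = u^3 - 5*u^2 - 28*u + 32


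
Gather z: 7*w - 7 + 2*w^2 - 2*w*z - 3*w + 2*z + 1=2*w^2 + 4*w + z*(2 - 2*w) - 6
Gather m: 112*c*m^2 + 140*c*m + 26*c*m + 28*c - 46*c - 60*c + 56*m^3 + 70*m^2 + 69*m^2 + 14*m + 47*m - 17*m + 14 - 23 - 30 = -78*c + 56*m^3 + m^2*(112*c + 139) + m*(166*c + 44) - 39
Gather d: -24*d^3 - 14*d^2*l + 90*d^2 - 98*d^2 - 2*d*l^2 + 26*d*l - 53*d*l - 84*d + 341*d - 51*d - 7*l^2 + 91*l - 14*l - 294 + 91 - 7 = -24*d^3 + d^2*(-14*l - 8) + d*(-2*l^2 - 27*l + 206) - 7*l^2 + 77*l - 210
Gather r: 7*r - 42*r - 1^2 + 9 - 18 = -35*r - 10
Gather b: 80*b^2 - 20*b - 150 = 80*b^2 - 20*b - 150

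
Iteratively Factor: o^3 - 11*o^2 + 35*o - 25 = (o - 1)*(o^2 - 10*o + 25) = (o - 5)*(o - 1)*(o - 5)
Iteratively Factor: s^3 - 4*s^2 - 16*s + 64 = (s - 4)*(s^2 - 16) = (s - 4)*(s + 4)*(s - 4)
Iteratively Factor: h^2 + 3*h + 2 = (h + 1)*(h + 2)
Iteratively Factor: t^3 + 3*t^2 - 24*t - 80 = (t - 5)*(t^2 + 8*t + 16) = (t - 5)*(t + 4)*(t + 4)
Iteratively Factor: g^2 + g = (g + 1)*(g)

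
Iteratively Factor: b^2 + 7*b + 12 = (b + 3)*(b + 4)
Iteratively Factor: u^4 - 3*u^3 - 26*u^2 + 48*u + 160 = (u - 4)*(u^3 + u^2 - 22*u - 40) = (u - 5)*(u - 4)*(u^2 + 6*u + 8) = (u - 5)*(u - 4)*(u + 4)*(u + 2)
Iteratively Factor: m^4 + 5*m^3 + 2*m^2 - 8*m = (m - 1)*(m^3 + 6*m^2 + 8*m) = m*(m - 1)*(m^2 + 6*m + 8) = m*(m - 1)*(m + 4)*(m + 2)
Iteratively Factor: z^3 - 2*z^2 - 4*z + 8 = (z - 2)*(z^2 - 4) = (z - 2)*(z + 2)*(z - 2)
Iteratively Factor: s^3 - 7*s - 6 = (s + 1)*(s^2 - s - 6) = (s - 3)*(s + 1)*(s + 2)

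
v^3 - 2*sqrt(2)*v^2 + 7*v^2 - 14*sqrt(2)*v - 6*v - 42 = (v + 7)*(v - 3*sqrt(2))*(v + sqrt(2))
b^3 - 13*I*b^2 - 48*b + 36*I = (b - 6*I)^2*(b - I)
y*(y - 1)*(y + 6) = y^3 + 5*y^2 - 6*y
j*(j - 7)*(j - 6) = j^3 - 13*j^2 + 42*j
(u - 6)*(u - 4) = u^2 - 10*u + 24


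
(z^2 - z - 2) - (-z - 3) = z^2 + 1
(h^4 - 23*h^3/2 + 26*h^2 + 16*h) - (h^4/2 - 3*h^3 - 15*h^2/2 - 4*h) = h^4/2 - 17*h^3/2 + 67*h^2/2 + 20*h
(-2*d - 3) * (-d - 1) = 2*d^2 + 5*d + 3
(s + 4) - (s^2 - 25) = -s^2 + s + 29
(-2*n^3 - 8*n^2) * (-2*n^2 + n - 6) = 4*n^5 + 14*n^4 + 4*n^3 + 48*n^2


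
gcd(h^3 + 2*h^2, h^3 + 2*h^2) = h^3 + 2*h^2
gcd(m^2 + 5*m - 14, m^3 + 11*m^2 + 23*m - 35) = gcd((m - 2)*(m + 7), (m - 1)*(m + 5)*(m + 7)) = m + 7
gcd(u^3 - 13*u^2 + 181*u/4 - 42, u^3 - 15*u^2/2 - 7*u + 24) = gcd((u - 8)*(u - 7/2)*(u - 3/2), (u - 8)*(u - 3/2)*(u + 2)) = u^2 - 19*u/2 + 12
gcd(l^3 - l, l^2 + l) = l^2 + l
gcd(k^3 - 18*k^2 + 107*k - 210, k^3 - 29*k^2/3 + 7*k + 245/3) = k^2 - 12*k + 35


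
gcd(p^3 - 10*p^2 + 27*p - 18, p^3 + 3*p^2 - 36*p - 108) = p - 6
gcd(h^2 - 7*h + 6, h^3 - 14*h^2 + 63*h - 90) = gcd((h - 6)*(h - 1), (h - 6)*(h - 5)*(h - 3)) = h - 6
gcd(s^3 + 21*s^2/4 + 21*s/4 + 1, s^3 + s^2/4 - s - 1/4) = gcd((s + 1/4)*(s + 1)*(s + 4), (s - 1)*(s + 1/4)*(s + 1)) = s^2 + 5*s/4 + 1/4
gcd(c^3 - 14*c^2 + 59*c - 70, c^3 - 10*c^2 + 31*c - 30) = c^2 - 7*c + 10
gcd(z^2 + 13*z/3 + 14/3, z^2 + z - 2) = z + 2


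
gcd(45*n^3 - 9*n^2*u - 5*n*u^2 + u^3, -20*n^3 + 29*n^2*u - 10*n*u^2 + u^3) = -5*n + u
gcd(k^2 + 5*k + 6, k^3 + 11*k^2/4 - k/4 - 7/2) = k + 2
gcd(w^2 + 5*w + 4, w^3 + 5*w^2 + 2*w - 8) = w + 4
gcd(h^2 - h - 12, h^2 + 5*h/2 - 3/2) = h + 3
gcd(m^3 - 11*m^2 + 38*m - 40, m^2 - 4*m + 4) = m - 2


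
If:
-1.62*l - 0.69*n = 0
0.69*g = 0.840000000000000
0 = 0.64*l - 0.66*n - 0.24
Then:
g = 1.22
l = 0.11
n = -0.26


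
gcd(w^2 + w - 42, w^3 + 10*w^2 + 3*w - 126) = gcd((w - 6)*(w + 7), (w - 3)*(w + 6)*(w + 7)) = w + 7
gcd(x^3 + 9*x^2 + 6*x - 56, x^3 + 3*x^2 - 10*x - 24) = x + 4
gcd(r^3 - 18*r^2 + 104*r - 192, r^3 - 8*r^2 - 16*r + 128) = r^2 - 12*r + 32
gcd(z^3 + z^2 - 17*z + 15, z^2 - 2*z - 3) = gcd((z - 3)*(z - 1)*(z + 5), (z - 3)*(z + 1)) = z - 3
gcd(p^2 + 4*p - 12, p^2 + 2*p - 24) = p + 6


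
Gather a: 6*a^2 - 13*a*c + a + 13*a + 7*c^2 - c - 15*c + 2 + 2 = 6*a^2 + a*(14 - 13*c) + 7*c^2 - 16*c + 4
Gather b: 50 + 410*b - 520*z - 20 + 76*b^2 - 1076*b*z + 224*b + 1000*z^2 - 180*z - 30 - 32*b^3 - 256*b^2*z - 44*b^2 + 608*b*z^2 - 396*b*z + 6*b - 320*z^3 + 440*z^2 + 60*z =-32*b^3 + b^2*(32 - 256*z) + b*(608*z^2 - 1472*z + 640) - 320*z^3 + 1440*z^2 - 640*z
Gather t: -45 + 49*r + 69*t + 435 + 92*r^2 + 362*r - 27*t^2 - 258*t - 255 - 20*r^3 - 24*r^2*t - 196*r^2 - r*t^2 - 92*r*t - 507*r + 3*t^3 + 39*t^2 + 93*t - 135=-20*r^3 - 104*r^2 - 96*r + 3*t^3 + t^2*(12 - r) + t*(-24*r^2 - 92*r - 96)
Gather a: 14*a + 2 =14*a + 2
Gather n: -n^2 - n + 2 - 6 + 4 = -n^2 - n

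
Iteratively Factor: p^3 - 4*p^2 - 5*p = (p + 1)*(p^2 - 5*p) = (p - 5)*(p + 1)*(p)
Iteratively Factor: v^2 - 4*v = (v)*(v - 4)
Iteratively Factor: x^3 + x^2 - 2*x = (x + 2)*(x^2 - x) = (x - 1)*(x + 2)*(x)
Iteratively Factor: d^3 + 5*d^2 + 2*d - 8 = (d + 2)*(d^2 + 3*d - 4) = (d + 2)*(d + 4)*(d - 1)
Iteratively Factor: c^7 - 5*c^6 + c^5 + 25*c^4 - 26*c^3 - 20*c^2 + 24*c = (c)*(c^6 - 5*c^5 + c^4 + 25*c^3 - 26*c^2 - 20*c + 24) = c*(c - 2)*(c^5 - 3*c^4 - 5*c^3 + 15*c^2 + 4*c - 12) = c*(c - 2)*(c + 2)*(c^4 - 5*c^3 + 5*c^2 + 5*c - 6) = c*(c - 2)*(c + 1)*(c + 2)*(c^3 - 6*c^2 + 11*c - 6) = c*(c - 2)*(c - 1)*(c + 1)*(c + 2)*(c^2 - 5*c + 6) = c*(c - 3)*(c - 2)*(c - 1)*(c + 1)*(c + 2)*(c - 2)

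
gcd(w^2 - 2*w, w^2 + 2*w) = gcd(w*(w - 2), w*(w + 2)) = w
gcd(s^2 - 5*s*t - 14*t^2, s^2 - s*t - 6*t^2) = s + 2*t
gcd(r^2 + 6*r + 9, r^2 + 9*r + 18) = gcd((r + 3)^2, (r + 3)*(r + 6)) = r + 3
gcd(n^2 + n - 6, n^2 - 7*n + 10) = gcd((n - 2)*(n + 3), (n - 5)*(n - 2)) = n - 2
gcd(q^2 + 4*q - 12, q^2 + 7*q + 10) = 1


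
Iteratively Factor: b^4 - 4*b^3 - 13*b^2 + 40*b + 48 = (b + 1)*(b^3 - 5*b^2 - 8*b + 48) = (b + 1)*(b + 3)*(b^2 - 8*b + 16) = (b - 4)*(b + 1)*(b + 3)*(b - 4)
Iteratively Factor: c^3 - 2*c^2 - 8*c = (c)*(c^2 - 2*c - 8) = c*(c + 2)*(c - 4)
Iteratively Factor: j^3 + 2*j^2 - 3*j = (j + 3)*(j^2 - j) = j*(j + 3)*(j - 1)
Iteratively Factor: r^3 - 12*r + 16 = (r - 2)*(r^2 + 2*r - 8) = (r - 2)^2*(r + 4)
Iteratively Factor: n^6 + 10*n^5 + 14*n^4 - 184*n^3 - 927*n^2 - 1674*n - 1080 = (n + 3)*(n^5 + 7*n^4 - 7*n^3 - 163*n^2 - 438*n - 360) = (n - 5)*(n + 3)*(n^4 + 12*n^3 + 53*n^2 + 102*n + 72) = (n - 5)*(n + 2)*(n + 3)*(n^3 + 10*n^2 + 33*n + 36) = (n - 5)*(n + 2)*(n + 3)*(n + 4)*(n^2 + 6*n + 9) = (n - 5)*(n + 2)*(n + 3)^2*(n + 4)*(n + 3)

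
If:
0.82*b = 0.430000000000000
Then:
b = 0.52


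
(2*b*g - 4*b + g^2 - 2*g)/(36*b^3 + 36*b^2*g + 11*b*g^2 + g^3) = (g - 2)/(18*b^2 + 9*b*g + g^2)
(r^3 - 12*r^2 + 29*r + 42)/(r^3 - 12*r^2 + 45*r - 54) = (r^2 - 6*r - 7)/(r^2 - 6*r + 9)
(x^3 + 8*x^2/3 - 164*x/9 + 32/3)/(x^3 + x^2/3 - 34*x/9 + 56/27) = 3*(3*x^2 + 10*x - 48)/(9*x^2 + 9*x - 28)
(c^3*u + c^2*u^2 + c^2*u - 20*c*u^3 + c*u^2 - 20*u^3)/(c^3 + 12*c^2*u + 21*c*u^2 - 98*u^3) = u*(c^3 + c^2*u + c^2 - 20*c*u^2 + c*u - 20*u^2)/(c^3 + 12*c^2*u + 21*c*u^2 - 98*u^3)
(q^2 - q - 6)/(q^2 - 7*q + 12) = (q + 2)/(q - 4)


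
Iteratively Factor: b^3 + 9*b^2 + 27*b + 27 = (b + 3)*(b^2 + 6*b + 9) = (b + 3)^2*(b + 3)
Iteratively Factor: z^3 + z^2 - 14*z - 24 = (z + 3)*(z^2 - 2*z - 8) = (z + 2)*(z + 3)*(z - 4)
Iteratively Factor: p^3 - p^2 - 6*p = (p)*(p^2 - p - 6) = p*(p + 2)*(p - 3)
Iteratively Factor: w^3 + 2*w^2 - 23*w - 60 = (w + 3)*(w^2 - w - 20) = (w + 3)*(w + 4)*(w - 5)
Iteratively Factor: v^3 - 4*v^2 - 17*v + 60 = (v - 3)*(v^2 - v - 20) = (v - 5)*(v - 3)*(v + 4)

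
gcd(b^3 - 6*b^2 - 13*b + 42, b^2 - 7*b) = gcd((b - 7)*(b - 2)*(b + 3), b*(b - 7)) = b - 7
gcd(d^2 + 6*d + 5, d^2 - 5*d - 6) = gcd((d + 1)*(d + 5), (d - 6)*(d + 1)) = d + 1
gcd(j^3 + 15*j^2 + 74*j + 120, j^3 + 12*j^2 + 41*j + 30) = j^2 + 11*j + 30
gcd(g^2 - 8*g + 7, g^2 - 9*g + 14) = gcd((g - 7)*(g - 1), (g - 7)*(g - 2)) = g - 7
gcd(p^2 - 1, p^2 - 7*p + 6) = p - 1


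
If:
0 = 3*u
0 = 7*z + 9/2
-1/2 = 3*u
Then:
No Solution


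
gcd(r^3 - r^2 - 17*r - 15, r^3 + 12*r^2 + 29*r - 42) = 1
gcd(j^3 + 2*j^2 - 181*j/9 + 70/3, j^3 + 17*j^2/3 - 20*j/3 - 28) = j^2 + 11*j/3 - 14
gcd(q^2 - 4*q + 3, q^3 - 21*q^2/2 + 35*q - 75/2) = q - 3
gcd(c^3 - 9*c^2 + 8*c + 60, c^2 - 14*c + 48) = c - 6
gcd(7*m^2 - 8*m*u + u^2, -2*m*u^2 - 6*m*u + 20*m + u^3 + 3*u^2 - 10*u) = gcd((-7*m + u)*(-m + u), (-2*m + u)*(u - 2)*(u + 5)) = 1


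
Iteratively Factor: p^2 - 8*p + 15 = (p - 3)*(p - 5)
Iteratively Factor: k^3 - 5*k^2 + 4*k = (k - 1)*(k^2 - 4*k) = k*(k - 1)*(k - 4)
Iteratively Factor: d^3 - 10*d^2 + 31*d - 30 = (d - 2)*(d^2 - 8*d + 15) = (d - 3)*(d - 2)*(d - 5)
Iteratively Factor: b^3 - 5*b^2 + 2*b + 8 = (b - 2)*(b^2 - 3*b - 4) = (b - 2)*(b + 1)*(b - 4)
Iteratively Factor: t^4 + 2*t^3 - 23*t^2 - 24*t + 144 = (t - 3)*(t^3 + 5*t^2 - 8*t - 48) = (t - 3)*(t + 4)*(t^2 + t - 12) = (t - 3)*(t + 4)^2*(t - 3)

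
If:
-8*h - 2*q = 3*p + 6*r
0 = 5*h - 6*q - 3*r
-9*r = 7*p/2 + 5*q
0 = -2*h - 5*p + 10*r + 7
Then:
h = -21/629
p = 441/629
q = 189/1258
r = -224/629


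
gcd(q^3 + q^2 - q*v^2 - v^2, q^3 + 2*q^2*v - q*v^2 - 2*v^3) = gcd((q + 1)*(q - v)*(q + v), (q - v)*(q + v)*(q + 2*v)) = q^2 - v^2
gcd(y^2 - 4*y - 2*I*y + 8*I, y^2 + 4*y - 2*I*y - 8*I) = y - 2*I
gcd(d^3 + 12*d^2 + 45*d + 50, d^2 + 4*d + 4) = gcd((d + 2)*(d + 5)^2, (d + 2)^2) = d + 2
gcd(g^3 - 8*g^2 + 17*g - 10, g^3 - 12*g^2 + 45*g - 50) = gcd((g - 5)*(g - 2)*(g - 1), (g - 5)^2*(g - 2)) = g^2 - 7*g + 10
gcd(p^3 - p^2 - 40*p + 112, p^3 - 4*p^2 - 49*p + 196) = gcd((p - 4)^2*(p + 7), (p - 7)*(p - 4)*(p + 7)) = p^2 + 3*p - 28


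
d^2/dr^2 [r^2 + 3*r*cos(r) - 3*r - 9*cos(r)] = -3*r*cos(r) - 6*sin(r) + 9*cos(r) + 2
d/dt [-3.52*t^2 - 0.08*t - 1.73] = -7.04*t - 0.08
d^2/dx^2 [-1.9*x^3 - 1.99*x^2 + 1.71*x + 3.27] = -11.4*x - 3.98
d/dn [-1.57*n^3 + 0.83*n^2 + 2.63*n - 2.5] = -4.71*n^2 + 1.66*n + 2.63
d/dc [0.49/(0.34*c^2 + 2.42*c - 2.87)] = (-0.3332*c - 1.1858)/(0.34*c^2 + 2.42*c - 2.87)^2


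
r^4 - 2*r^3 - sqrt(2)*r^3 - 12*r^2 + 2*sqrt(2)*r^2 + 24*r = r*(r - 2)*(r - 3*sqrt(2))*(r + 2*sqrt(2))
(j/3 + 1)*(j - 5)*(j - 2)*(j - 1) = j^4/3 - 5*j^3/3 - 7*j^2/3 + 41*j/3 - 10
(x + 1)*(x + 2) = x^2 + 3*x + 2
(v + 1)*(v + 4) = v^2 + 5*v + 4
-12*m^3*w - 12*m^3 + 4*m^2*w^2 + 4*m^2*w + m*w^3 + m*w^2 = (-2*m + w)*(6*m + w)*(m*w + m)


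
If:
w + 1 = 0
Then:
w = -1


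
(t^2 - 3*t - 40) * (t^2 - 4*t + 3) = t^4 - 7*t^3 - 25*t^2 + 151*t - 120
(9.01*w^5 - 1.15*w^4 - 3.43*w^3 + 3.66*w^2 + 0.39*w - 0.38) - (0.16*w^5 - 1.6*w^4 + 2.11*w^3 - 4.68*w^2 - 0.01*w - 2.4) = 8.85*w^5 + 0.45*w^4 - 5.54*w^3 + 8.34*w^2 + 0.4*w + 2.02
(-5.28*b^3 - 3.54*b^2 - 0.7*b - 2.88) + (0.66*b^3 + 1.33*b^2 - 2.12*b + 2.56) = -4.62*b^3 - 2.21*b^2 - 2.82*b - 0.32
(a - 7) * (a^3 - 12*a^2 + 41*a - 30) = a^4 - 19*a^3 + 125*a^2 - 317*a + 210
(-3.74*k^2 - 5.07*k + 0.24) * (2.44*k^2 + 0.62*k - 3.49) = -9.1256*k^4 - 14.6896*k^3 + 10.4948*k^2 + 17.8431*k - 0.8376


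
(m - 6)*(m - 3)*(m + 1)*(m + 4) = m^4 - 4*m^3 - 23*m^2 + 54*m + 72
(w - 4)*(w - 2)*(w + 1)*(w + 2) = w^4 - 3*w^3 - 8*w^2 + 12*w + 16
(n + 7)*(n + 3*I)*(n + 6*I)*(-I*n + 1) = -I*n^4 + 10*n^3 - 7*I*n^3 + 70*n^2 + 27*I*n^2 - 18*n + 189*I*n - 126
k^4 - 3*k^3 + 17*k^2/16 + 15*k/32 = k*(k - 5/2)*(k - 3/4)*(k + 1/4)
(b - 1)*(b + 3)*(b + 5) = b^3 + 7*b^2 + 7*b - 15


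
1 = 1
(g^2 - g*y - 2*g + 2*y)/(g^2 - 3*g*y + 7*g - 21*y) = (g^2 - g*y - 2*g + 2*y)/(g^2 - 3*g*y + 7*g - 21*y)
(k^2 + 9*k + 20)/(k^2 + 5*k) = (k + 4)/k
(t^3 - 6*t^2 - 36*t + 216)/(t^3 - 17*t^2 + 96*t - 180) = (t + 6)/(t - 5)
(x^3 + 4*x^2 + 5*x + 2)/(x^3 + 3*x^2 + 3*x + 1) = (x + 2)/(x + 1)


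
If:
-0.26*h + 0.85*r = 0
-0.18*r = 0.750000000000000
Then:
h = -13.62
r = -4.17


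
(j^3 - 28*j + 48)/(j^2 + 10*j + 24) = (j^2 - 6*j + 8)/(j + 4)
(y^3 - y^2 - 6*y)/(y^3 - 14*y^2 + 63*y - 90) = y*(y + 2)/(y^2 - 11*y + 30)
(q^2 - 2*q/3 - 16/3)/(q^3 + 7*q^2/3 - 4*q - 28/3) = (3*q - 8)/(3*q^2 + q - 14)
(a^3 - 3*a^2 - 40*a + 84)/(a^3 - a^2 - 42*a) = (a - 2)/a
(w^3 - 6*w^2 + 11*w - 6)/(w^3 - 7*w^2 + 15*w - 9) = (w - 2)/(w - 3)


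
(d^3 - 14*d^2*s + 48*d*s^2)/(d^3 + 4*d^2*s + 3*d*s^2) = (d^2 - 14*d*s + 48*s^2)/(d^2 + 4*d*s + 3*s^2)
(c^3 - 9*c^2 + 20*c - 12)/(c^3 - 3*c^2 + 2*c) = (c - 6)/c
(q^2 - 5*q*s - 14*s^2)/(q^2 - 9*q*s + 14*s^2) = (q + 2*s)/(q - 2*s)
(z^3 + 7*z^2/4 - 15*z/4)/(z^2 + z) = (4*z^2 + 7*z - 15)/(4*(z + 1))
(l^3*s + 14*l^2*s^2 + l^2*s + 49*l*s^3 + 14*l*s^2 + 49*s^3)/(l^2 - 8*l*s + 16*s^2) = s*(l^3 + 14*l^2*s + l^2 + 49*l*s^2 + 14*l*s + 49*s^2)/(l^2 - 8*l*s + 16*s^2)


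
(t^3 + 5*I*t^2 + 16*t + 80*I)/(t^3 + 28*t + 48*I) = (t^2 + I*t + 20)/(t^2 - 4*I*t + 12)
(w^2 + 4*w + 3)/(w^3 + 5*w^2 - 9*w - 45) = (w + 1)/(w^2 + 2*w - 15)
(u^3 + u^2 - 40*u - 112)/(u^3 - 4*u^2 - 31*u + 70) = (u^2 + 8*u + 16)/(u^2 + 3*u - 10)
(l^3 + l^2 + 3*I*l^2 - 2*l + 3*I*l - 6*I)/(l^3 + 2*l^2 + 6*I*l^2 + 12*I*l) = (l^2 + l*(-1 + 3*I) - 3*I)/(l*(l + 6*I))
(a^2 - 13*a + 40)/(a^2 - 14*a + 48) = (a - 5)/(a - 6)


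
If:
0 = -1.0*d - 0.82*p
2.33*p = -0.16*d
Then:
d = 0.00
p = 0.00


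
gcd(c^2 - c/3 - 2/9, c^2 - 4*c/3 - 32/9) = 1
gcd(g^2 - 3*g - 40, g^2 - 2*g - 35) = g + 5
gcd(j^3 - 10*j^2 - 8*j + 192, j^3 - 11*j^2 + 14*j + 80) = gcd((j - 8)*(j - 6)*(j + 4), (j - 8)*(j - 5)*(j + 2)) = j - 8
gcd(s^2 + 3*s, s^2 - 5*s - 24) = s + 3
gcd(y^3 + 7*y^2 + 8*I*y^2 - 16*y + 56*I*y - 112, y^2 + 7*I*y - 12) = y + 4*I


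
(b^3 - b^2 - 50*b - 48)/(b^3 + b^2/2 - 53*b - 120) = 2*(b + 1)/(2*b + 5)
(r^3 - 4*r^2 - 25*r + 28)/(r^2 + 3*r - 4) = r - 7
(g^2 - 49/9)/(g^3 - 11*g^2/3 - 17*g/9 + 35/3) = (3*g + 7)/(3*g^2 - 4*g - 15)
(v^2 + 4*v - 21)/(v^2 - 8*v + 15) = (v + 7)/(v - 5)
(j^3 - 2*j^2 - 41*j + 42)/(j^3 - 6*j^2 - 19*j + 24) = (j^2 - j - 42)/(j^2 - 5*j - 24)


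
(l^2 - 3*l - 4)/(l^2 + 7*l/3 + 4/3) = 3*(l - 4)/(3*l + 4)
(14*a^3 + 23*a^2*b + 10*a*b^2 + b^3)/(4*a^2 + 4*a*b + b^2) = (7*a^2 + 8*a*b + b^2)/(2*a + b)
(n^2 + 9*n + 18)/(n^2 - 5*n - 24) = (n + 6)/(n - 8)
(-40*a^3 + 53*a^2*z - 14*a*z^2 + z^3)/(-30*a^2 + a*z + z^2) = (8*a^2 - 9*a*z + z^2)/(6*a + z)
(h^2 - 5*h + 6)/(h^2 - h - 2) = (h - 3)/(h + 1)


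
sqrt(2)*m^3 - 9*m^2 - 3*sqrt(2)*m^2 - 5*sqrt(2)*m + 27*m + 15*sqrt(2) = (m - 3)*(m - 5*sqrt(2))*(sqrt(2)*m + 1)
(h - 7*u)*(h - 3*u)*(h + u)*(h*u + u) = h^4*u - 9*h^3*u^2 + h^3*u + 11*h^2*u^3 - 9*h^2*u^2 + 21*h*u^4 + 11*h*u^3 + 21*u^4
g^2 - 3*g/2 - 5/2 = (g - 5/2)*(g + 1)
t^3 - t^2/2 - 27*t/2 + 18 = (t - 3)*(t - 3/2)*(t + 4)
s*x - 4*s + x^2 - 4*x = (s + x)*(x - 4)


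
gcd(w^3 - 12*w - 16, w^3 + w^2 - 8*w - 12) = w^2 + 4*w + 4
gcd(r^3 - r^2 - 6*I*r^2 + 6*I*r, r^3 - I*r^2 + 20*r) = r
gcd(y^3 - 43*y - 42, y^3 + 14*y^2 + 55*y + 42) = y^2 + 7*y + 6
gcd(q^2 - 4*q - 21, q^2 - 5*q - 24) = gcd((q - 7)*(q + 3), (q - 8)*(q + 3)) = q + 3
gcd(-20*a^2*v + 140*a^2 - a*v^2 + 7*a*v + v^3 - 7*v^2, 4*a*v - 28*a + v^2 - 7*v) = 4*a*v - 28*a + v^2 - 7*v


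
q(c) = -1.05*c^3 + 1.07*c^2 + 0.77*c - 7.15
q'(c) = -3.15*c^2 + 2.14*c + 0.77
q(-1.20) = -4.72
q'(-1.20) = -6.33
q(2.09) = -10.45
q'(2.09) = -8.52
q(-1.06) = -5.51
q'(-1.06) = -5.04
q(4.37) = -70.98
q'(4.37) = -50.03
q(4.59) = -82.61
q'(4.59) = -55.77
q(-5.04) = 150.57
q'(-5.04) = -90.03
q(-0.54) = -7.09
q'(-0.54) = -1.30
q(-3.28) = 38.89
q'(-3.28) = -40.14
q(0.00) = -7.15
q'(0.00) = 0.77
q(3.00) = -23.56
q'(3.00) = -21.16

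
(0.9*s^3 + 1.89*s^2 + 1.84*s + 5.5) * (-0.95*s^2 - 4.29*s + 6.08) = -0.855*s^5 - 5.6565*s^4 - 4.3841*s^3 - 1.6274*s^2 - 12.4078*s + 33.44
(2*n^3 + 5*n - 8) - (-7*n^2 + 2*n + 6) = 2*n^3 + 7*n^2 + 3*n - 14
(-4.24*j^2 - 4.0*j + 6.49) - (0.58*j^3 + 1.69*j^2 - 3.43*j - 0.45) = -0.58*j^3 - 5.93*j^2 - 0.57*j + 6.94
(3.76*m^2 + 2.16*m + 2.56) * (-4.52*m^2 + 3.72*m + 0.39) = -16.9952*m^4 + 4.224*m^3 - 2.0696*m^2 + 10.3656*m + 0.9984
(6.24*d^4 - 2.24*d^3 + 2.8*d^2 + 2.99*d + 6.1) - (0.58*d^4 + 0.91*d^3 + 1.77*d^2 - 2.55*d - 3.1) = 5.66*d^4 - 3.15*d^3 + 1.03*d^2 + 5.54*d + 9.2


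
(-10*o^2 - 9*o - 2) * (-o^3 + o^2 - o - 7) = 10*o^5 - o^4 + 3*o^3 + 77*o^2 + 65*o + 14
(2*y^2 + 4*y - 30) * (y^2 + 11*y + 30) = 2*y^4 + 26*y^3 + 74*y^2 - 210*y - 900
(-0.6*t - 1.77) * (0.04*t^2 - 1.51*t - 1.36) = -0.024*t^3 + 0.8352*t^2 + 3.4887*t + 2.4072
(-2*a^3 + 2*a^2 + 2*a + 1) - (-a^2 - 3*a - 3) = -2*a^3 + 3*a^2 + 5*a + 4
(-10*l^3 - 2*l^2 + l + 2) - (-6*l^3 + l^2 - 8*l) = -4*l^3 - 3*l^2 + 9*l + 2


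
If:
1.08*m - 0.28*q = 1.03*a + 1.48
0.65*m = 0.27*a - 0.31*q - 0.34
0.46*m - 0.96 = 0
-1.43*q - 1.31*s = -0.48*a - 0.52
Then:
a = 1.81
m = 2.09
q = -3.90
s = 5.31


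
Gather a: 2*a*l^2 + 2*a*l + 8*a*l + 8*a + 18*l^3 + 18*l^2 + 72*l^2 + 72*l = a*(2*l^2 + 10*l + 8) + 18*l^3 + 90*l^2 + 72*l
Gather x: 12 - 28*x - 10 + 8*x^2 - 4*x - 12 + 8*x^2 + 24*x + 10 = 16*x^2 - 8*x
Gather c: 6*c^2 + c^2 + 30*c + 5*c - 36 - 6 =7*c^2 + 35*c - 42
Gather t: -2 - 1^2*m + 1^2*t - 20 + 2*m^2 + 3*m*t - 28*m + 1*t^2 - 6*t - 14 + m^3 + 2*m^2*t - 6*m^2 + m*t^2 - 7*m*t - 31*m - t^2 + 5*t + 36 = m^3 - 4*m^2 + m*t^2 - 60*m + t*(2*m^2 - 4*m)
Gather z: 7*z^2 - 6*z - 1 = 7*z^2 - 6*z - 1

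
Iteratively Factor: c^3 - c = (c)*(c^2 - 1) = c*(c + 1)*(c - 1)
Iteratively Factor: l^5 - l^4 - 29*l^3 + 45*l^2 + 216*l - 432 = (l - 3)*(l^4 + 2*l^3 - 23*l^2 - 24*l + 144) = (l - 3)*(l + 4)*(l^3 - 2*l^2 - 15*l + 36) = (l - 3)^2*(l + 4)*(l^2 + l - 12) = (l - 3)^3*(l + 4)*(l + 4)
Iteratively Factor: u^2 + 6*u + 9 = (u + 3)*(u + 3)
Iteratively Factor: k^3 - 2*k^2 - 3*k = (k - 3)*(k^2 + k) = (k - 3)*(k + 1)*(k)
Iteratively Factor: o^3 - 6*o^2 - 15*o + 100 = (o - 5)*(o^2 - o - 20) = (o - 5)^2*(o + 4)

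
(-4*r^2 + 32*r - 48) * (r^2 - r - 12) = -4*r^4 + 36*r^3 - 32*r^2 - 336*r + 576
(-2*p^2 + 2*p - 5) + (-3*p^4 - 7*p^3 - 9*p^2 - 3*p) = -3*p^4 - 7*p^3 - 11*p^2 - p - 5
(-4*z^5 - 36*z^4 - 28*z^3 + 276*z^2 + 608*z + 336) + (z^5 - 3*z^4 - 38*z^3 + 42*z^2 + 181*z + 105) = -3*z^5 - 39*z^4 - 66*z^3 + 318*z^2 + 789*z + 441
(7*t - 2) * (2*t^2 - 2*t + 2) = 14*t^3 - 18*t^2 + 18*t - 4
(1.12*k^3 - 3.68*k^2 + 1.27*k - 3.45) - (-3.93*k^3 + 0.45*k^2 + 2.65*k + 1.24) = 5.05*k^3 - 4.13*k^2 - 1.38*k - 4.69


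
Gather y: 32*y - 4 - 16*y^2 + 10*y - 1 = -16*y^2 + 42*y - 5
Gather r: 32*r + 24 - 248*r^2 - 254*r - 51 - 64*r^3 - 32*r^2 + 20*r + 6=-64*r^3 - 280*r^2 - 202*r - 21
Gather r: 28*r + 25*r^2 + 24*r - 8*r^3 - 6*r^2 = -8*r^3 + 19*r^2 + 52*r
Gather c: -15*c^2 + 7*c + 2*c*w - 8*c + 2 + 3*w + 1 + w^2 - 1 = -15*c^2 + c*(2*w - 1) + w^2 + 3*w + 2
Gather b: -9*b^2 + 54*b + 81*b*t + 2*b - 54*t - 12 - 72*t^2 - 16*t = -9*b^2 + b*(81*t + 56) - 72*t^2 - 70*t - 12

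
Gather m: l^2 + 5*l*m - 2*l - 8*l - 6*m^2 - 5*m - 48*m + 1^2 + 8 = l^2 - 10*l - 6*m^2 + m*(5*l - 53) + 9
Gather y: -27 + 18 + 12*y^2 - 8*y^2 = 4*y^2 - 9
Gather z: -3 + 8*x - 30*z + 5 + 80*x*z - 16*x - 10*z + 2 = -8*x + z*(80*x - 40) + 4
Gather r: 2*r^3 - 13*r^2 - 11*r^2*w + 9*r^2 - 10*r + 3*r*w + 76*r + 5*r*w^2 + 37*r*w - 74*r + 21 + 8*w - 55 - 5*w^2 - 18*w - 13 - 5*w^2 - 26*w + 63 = 2*r^3 + r^2*(-11*w - 4) + r*(5*w^2 + 40*w - 8) - 10*w^2 - 36*w + 16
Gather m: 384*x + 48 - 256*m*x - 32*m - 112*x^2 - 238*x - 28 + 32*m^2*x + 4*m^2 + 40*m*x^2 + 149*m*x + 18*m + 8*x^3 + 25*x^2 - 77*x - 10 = m^2*(32*x + 4) + m*(40*x^2 - 107*x - 14) + 8*x^3 - 87*x^2 + 69*x + 10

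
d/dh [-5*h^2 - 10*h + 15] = -10*h - 10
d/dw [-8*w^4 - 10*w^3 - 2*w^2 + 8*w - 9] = -32*w^3 - 30*w^2 - 4*w + 8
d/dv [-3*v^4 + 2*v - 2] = 2 - 12*v^3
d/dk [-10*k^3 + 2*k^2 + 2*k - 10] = -30*k^2 + 4*k + 2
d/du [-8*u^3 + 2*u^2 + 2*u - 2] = -24*u^2 + 4*u + 2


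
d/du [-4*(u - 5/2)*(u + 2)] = 2 - 8*u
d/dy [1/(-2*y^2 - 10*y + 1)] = 2*(2*y + 5)/(2*y^2 + 10*y - 1)^2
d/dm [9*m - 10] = 9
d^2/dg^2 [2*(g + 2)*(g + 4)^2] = 12*g + 40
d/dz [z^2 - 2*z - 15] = 2*z - 2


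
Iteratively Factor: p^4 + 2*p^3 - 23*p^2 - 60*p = (p + 3)*(p^3 - p^2 - 20*p) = p*(p + 3)*(p^2 - p - 20) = p*(p - 5)*(p + 3)*(p + 4)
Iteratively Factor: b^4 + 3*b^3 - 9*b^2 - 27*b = (b + 3)*(b^3 - 9*b) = (b + 3)^2*(b^2 - 3*b) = b*(b + 3)^2*(b - 3)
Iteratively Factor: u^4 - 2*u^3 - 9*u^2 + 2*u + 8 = (u - 1)*(u^3 - u^2 - 10*u - 8) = (u - 1)*(u + 2)*(u^2 - 3*u - 4) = (u - 4)*(u - 1)*(u + 2)*(u + 1)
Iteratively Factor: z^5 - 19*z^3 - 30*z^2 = (z + 3)*(z^4 - 3*z^3 - 10*z^2) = (z - 5)*(z + 3)*(z^3 + 2*z^2) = z*(z - 5)*(z + 3)*(z^2 + 2*z) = z*(z - 5)*(z + 2)*(z + 3)*(z)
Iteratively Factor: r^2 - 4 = (r - 2)*(r + 2)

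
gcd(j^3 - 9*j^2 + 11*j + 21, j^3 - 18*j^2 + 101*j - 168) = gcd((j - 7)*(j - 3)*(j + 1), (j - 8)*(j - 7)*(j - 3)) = j^2 - 10*j + 21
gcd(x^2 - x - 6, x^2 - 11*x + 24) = x - 3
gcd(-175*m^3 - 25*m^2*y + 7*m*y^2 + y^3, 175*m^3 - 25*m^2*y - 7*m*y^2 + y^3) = -25*m^2 + y^2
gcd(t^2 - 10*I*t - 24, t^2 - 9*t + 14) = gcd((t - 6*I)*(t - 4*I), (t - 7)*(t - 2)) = 1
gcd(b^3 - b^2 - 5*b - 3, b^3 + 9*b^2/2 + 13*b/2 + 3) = b + 1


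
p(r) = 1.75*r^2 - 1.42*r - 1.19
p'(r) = 3.5*r - 1.42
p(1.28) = -0.14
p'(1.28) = 3.06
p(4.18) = 23.45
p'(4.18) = 13.21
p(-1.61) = 5.63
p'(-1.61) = -7.06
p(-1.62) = 5.70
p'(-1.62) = -7.09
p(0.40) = -1.48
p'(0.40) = -0.02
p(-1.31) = 3.67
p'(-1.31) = -6.00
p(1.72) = 1.54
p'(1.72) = 4.60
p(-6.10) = 72.59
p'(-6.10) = -22.77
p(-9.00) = 153.34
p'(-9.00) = -32.92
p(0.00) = -1.19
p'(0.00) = -1.42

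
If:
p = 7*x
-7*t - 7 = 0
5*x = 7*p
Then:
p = 0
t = -1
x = 0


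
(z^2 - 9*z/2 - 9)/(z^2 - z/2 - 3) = (z - 6)/(z - 2)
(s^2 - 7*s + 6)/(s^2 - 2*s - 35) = (-s^2 + 7*s - 6)/(-s^2 + 2*s + 35)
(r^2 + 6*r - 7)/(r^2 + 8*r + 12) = (r^2 + 6*r - 7)/(r^2 + 8*r + 12)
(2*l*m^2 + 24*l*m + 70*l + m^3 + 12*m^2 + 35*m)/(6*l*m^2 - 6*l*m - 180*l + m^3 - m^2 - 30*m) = (2*l*m + 14*l + m^2 + 7*m)/(6*l*m - 36*l + m^2 - 6*m)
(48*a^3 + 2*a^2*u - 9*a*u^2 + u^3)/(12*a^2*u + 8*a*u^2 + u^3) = (24*a^2 - 11*a*u + u^2)/(u*(6*a + u))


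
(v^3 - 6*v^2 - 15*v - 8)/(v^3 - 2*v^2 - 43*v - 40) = (v + 1)/(v + 5)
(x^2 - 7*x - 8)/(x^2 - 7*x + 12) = (x^2 - 7*x - 8)/(x^2 - 7*x + 12)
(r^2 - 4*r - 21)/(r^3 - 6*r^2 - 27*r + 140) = (r + 3)/(r^2 + r - 20)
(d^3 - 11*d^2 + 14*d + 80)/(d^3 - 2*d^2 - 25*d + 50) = (d^2 - 6*d - 16)/(d^2 + 3*d - 10)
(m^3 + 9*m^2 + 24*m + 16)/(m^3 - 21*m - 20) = (m + 4)/(m - 5)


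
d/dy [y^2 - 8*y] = 2*y - 8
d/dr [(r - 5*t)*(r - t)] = 2*r - 6*t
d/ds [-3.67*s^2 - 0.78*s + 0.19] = -7.34*s - 0.78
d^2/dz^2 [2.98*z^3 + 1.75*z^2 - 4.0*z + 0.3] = 17.88*z + 3.5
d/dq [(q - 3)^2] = 2*q - 6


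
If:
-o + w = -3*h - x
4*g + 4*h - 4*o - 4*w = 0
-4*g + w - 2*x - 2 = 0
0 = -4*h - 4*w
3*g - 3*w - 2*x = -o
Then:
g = -5/14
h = 1/7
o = -1/14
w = -1/7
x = -5/14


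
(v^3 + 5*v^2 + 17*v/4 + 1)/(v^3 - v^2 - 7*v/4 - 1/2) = (v + 4)/(v - 2)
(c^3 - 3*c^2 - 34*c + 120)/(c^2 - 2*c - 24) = (-c^3 + 3*c^2 + 34*c - 120)/(-c^2 + 2*c + 24)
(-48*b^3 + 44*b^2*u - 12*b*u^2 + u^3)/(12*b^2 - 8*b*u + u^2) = -4*b + u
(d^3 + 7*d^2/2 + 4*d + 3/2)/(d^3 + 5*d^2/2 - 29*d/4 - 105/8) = 4*(d^2 + 2*d + 1)/(4*d^2 + 4*d - 35)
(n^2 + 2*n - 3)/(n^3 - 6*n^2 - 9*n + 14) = (n + 3)/(n^2 - 5*n - 14)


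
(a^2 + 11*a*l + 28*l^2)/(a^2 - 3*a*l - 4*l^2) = (a^2 + 11*a*l + 28*l^2)/(a^2 - 3*a*l - 4*l^2)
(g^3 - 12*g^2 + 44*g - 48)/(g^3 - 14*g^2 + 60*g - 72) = (g - 4)/(g - 6)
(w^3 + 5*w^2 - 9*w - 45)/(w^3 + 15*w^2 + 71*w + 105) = (w - 3)/(w + 7)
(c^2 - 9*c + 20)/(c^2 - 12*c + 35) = (c - 4)/(c - 7)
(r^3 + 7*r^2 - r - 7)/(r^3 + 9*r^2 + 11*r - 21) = (r + 1)/(r + 3)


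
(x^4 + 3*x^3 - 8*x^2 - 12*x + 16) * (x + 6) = x^5 + 9*x^4 + 10*x^3 - 60*x^2 - 56*x + 96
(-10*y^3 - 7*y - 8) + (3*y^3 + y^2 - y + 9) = -7*y^3 + y^2 - 8*y + 1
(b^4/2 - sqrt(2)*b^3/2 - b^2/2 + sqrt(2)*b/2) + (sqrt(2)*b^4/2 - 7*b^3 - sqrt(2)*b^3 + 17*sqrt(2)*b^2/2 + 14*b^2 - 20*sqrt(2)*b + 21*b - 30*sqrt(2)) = b^4/2 + sqrt(2)*b^4/2 - 7*b^3 - 3*sqrt(2)*b^3/2 + 17*sqrt(2)*b^2/2 + 27*b^2/2 - 39*sqrt(2)*b/2 + 21*b - 30*sqrt(2)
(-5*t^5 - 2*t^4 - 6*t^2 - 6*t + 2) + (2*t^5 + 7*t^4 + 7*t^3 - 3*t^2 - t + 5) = -3*t^5 + 5*t^4 + 7*t^3 - 9*t^2 - 7*t + 7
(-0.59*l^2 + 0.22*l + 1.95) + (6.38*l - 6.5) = -0.59*l^2 + 6.6*l - 4.55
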